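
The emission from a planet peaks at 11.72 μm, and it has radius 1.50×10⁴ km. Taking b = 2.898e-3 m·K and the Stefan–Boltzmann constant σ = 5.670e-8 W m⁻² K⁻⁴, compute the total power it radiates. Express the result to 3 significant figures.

Wien's law: T = b/λ_max = 2.898×10⁻³/1.172×10⁻⁵ = 247.270 K.
Surface area A = 4πR² = 4π(1.50×10⁷ m)² = 2.82743×10¹⁵ m².
Then P = σAT⁴ = 5.670×10⁻⁸×2.82743×10¹⁵×(247.270)⁴ = 5.99×10¹⁷ W.

P ≈ 5.99×10¹⁷ W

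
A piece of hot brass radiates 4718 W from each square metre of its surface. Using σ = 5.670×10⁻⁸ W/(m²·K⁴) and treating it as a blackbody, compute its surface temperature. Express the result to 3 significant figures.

I = σT⁴, so T = (I/σ)^(1/4) = (4718/(5.670×10⁻⁸))^(1/4) = 537 K.

T ≈ 537 K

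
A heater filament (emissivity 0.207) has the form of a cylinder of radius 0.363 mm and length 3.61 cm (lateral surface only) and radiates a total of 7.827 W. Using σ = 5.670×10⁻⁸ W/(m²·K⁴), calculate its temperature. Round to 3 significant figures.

Lateral area A = 2πrL = 2π×3.63×10⁻⁴×0.0361 = 8.23367×10⁻⁵ m².
P = εσAT⁴ ⇒ T = (P/(εσA))^(1/4) = (7.827/(0.207×5.670×10⁻⁸×8.23367×10⁻⁵))^(1/4) = 1.69×10³ K.

T ≈ 1.69×10³ K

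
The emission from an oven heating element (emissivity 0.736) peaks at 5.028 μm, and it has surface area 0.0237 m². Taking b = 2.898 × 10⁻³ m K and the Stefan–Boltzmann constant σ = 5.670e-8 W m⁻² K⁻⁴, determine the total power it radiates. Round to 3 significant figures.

Wien's law: T = b/λ_max = 2.898×10⁻³/5.028×10⁻⁶ = 576.372 K.
Area A = 0.0237 m².
Then P = εσAT⁴ = 0.736×5.670×10⁻⁸×0.0237×(576.372)⁴ = 109 W.

P ≈ 109 W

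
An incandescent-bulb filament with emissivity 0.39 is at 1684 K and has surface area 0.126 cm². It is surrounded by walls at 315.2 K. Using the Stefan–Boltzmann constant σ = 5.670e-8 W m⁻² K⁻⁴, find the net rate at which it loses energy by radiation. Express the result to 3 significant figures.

Net loss ≈ 2.24 W

Area A = 0.126 cm² = 1.26×10⁻⁵ m².
Net radiated power P_net = εσA(T⁴ − T₀⁴) = 0.39×5.670×10⁻⁸×1.26×10⁻⁵×(1684⁴ − 315.2⁴).
T⁴ − T₀⁴ = 8.04208×10¹² − 9.87063×10⁹ = 8.03221×10¹² K⁴, so P_net = 2.24 W.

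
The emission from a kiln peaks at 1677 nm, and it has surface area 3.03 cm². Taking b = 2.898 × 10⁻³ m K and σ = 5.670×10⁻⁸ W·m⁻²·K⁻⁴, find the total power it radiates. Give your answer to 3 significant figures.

Wien's law: T = b/λ_max = 2.898×10⁻³/1.677×10⁻⁶ = 1728.09 K.
Area A = 3.03 cm² = 3.03×10⁻⁴ m².
Then P = σAT⁴ = 5.670×10⁻⁸×3.03×10⁻⁴×(1728.09)⁴ = 153 W.

P ≈ 153 W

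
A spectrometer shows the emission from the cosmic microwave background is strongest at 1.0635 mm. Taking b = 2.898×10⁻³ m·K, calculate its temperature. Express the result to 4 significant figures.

Wien's law gives T = b/λ_max = (2.898×10⁻³ m·K)/(1.0635×10⁻³ m) = 2.725 K.

T ≈ 2.725 K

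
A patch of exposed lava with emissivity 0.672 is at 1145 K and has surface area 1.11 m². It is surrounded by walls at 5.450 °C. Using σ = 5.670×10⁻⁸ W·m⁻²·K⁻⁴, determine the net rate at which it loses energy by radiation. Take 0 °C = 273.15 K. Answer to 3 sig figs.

Surroundings: T = 5.450 °C + 273.15 = 278.600 K.
Area A = 1.11 m².
Net radiated power P_net = εσA(T⁴ − T₀⁴) = 0.672×5.670×10⁻⁸×1.11×(1145⁴ − 278.600⁴).
T⁴ − T₀⁴ = 1.71879×10¹² − 6.02455×10⁹ = 1.71277×10¹² K⁴, so P_net = 7.24×10⁴ W.

Net loss ≈ 7.24×10⁴ W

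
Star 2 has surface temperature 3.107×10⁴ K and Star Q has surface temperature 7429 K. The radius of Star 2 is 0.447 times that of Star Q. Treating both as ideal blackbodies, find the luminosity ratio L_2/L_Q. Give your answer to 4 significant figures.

L_2/L_Q ≈ 61.13

L ∝ R²T⁴, so L_2/L_Q = (R_2/R_Q)²(T_2/T_Q)⁴ = (0.447)² × (3.107×10⁴/7429)⁴ = 0.199809 × 305.945 = 61.13.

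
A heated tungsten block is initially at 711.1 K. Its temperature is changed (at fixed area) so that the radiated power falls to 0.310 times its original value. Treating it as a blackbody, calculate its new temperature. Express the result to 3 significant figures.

P ∝ T⁴, so T₂/T₁ = (P₂/P₁)^(1/4) = (0.310)^(1/4) = 0.746175.
T₂ = 711.1 × 0.746175 = 531 K.

T₂ ≈ 531 K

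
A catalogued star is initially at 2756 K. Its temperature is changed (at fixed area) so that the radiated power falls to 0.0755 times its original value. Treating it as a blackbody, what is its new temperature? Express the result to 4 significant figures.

P ∝ T⁴, so T₂/T₁ = (P₂/P₁)^(1/4) = (0.0755)^(1/4) = 0.524188.
T₂ = 2756 × 0.524188 = 1445 K.

T₂ ≈ 1445 K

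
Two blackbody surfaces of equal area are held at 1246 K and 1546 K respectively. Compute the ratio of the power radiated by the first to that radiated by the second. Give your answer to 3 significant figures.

P₁/P₂ ≈ 0.422

With equal areas, P₁/P₂ = (T₁/T₂)⁴ = (1246/1546)⁴ = 0.422.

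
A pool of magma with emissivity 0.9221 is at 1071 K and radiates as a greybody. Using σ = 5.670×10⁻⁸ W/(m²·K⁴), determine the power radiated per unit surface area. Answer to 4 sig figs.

Stefan–Boltzmann: I = εσT⁴ = 0.9221 × 5.670×10⁻⁸ × (1071)⁴ = 6.879×10⁴ W/m².

I ≈ 6.879×10⁴ W/m²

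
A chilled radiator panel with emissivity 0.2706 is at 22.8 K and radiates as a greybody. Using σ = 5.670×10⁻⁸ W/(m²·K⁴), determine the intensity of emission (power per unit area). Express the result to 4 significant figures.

I ≈ 4.146×10⁻³ W/m²

Stefan–Boltzmann: I = εσT⁴ = 0.2706 × 5.670×10⁻⁸ × (22.8)⁴ = 4.146×10⁻³ W/m².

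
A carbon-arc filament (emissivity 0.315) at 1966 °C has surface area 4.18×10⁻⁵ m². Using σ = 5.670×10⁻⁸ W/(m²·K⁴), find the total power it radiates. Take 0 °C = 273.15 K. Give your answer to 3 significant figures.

P ≈ 18.8 W

T = 1966 °C + 273.15 = 2239.15 K.
Area A = 4.18×10⁻⁵ m².
P = εσAT⁴ = 0.315 × 5.670×10⁻⁸ × 4.18×10⁻⁵ × (2239.15)⁴ = 18.8 W.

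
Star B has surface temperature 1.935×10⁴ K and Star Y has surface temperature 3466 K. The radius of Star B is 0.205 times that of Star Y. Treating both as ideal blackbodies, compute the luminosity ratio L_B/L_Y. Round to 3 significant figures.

L ∝ R²T⁴, so L_B/L_Y = (R_B/R_Y)²(T_B/T_Y)⁴ = (0.205)² × (1.935×10⁴/3466)⁴ = 0.042025 × 971.426 = 40.8.

L_B/L_Y ≈ 40.8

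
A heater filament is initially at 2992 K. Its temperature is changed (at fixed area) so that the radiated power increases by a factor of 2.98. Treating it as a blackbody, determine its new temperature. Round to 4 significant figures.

P ∝ T⁴, so T₂/T₁ = (P₂/P₁)^(1/4) = (2.98)^(1/4) = 1.31388.
T₂ = 2992 × 1.31388 = 3931 K.

T₂ ≈ 3931 K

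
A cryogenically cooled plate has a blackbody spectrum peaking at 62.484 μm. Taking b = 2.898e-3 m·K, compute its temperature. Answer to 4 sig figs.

T ≈ 46.38 K

Wien's law gives T = b/λ_max = (2.898×10⁻³ m·K)/(6.2484×10⁻⁵ m) = 46.38 K.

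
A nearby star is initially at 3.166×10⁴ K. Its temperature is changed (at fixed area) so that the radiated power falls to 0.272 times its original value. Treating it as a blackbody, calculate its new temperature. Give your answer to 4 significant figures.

T₂ ≈ 2.286×10⁴ K

P ∝ T⁴, so T₂/T₁ = (P₂/P₁)^(1/4) = (0.272)^(1/4) = 0.722175.
T₂ = 3.166×10⁴ × 0.722175 = 2.286×10⁴ K.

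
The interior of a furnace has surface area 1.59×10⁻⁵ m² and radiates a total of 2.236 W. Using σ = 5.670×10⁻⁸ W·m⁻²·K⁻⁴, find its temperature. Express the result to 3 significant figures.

T ≈ 1.25×10³ K

Area A = 1.59×10⁻⁵ m².
P = σAT⁴ ⇒ T = (P/(σA))^(1/4) = (2.236/(5.670×10⁻⁸×1.59×10⁻⁵))^(1/4) = 1.25×10³ K.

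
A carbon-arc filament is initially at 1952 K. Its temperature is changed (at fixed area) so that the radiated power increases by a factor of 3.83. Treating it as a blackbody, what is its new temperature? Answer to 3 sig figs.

T₂ ≈ 2.73×10³ K

P ∝ T⁴, so T₂/T₁ = (P₂/P₁)^(1/4) = (3.83)^(1/4) = 1.39894.
T₂ = 1952 × 1.39894 = 2.73×10³ K.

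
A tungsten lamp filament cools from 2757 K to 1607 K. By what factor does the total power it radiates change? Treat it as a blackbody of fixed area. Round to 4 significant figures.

P₂/P₁ ≈ 0.1154

P ∝ T⁴, so P₂/P₁ = (T₂/T₁)⁴ = (1607/2757)⁴ = (0.582880)⁴ = 0.1154.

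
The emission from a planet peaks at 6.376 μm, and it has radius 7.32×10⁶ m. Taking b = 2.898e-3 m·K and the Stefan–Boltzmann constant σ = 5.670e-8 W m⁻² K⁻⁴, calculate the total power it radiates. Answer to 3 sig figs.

P ≈ 1.63×10¹⁸ W

Wien's law: T = b/λ_max = 2.898×10⁻³/6.376×10⁻⁶ = 454.517 K.
Surface area A = 4πR² = 4π(7.32×10⁶ m)² = 6.73336×10¹⁴ m².
Then P = σAT⁴ = 5.670×10⁻⁸×6.73336×10¹⁴×(454.517)⁴ = 1.63×10¹⁸ W.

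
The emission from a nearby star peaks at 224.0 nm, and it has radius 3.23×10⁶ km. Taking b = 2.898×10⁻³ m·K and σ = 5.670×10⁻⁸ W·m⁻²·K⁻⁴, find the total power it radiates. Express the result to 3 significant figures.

Wien's law: T = b/λ_max = 2.898×10⁻³/2.240×10⁻⁷ = 12937.5 K.
Surface area A = 4πR² = 4π(3.23×10⁹ m)² = 1.31104×10²⁰ m².
Then P = σAT⁴ = 5.670×10⁻⁸×1.31104×10²⁰×(12937.5)⁴ = 2.08×10²⁹ W.

P ≈ 2.08×10²⁹ W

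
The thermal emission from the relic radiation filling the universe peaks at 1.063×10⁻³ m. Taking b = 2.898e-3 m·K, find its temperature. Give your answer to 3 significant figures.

T ≈ 2.73 K

Wien's law gives T = b/λ_max = (2.898×10⁻³ m·K)/(1.063×10⁻³ m) = 2.73 K.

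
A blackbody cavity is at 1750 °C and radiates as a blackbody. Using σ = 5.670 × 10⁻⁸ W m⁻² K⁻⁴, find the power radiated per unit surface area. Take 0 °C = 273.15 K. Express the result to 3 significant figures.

I ≈ 9.50×10⁵ W/m²

T = 1750 °C + 273.15 = 2023.15 K.
Stefan–Boltzmann: I = σT⁴ = 5.670×10⁻⁸ × (2023.15)⁴ = 9.50×10⁵ W/m².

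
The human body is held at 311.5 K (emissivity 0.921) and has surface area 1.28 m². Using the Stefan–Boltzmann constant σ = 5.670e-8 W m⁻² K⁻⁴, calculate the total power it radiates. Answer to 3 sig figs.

P ≈ 629 W

Area A = 1.28 m².
P = εσAT⁴ = 0.921 × 5.670×10⁻⁸ × 1.28 × (311.5)⁴ = 629 W.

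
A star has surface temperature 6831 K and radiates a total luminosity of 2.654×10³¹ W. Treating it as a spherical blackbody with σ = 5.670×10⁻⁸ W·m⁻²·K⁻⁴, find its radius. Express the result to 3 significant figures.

R ≈ 1.31×10¹¹ m

L = 4πR²σT⁴ ⇒ R = √(L/(4πσT⁴)).
σT⁴ = 1.23458×10⁸ W/m², so R = √(2.654×10³¹/(4π×1.23458×10⁸)) = 1.31×10¹¹ m.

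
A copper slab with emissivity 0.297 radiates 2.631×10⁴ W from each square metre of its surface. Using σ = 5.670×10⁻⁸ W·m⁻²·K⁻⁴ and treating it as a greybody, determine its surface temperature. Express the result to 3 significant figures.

T ≈ 1.12×10³ K

I = εσT⁴, so T = (I/εσ)^(1/4) = (2.631×10⁴/(0.297×5.670×10⁻⁸))^(1/4) = 1.12×10³ K.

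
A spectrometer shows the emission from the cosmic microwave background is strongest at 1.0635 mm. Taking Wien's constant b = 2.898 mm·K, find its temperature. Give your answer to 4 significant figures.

Wien's law gives T = b/λ_max = (2.898×10⁻³ m·K)/(1.0635×10⁻³ m) = 2.725 K.

T ≈ 2.725 K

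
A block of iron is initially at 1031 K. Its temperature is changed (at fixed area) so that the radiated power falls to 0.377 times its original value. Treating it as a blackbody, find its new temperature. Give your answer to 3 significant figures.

P ∝ T⁴, so T₂/T₁ = (P₂/P₁)^(1/4) = (0.377)^(1/4) = 0.783584.
T₂ = 1031 × 0.783584 = 808 K.

T₂ ≈ 808 K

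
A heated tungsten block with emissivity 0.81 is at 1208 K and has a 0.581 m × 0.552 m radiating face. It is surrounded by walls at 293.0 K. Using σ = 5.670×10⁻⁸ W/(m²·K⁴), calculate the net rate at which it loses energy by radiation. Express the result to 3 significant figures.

Net loss ≈ 3.13×10⁴ W

Area A = 0.581 × 0.552 = 0.320712 m².
Net radiated power P_net = εσA(T⁴ − T₀⁴) = 0.81×5.670×10⁻⁸×0.320712×(1208⁴ − 293.0⁴).
T⁴ − T₀⁴ = 2.12945×10¹² − 7.37005×10⁹ = 2.12208×10¹² K⁴, so P_net = 3.13×10⁴ W.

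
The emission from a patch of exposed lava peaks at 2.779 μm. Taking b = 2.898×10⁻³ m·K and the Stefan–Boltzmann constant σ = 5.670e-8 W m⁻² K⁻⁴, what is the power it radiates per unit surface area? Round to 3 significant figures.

I ≈ 6.71×10⁴ W/m²

Wien's law: T = b/λ_max = 2.898×10⁻³/2.779×10⁻⁶ = 1042.82 K.
Then I = σT⁴ = 5.670×10⁻⁸×(1042.82)⁴ = 6.71×10⁴ W/m².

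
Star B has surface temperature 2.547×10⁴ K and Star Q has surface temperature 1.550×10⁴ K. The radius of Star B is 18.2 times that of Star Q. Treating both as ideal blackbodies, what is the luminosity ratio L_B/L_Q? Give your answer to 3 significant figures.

L ∝ R²T⁴, so L_B/L_Q = (R_B/R_Q)²(T_B/T_Q)⁴ = (18.2)² × (2.547×10⁴/1.550×10⁴)⁴ = 331.24 × 7.29103 = 2.42×10³.

L_B/L_Q ≈ 2.42×10³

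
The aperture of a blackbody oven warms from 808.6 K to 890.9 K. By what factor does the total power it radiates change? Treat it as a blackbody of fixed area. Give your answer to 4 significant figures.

P₂/P₁ ≈ 1.474

P ∝ T⁴, so P₂/P₁ = (T₂/T₁)⁴ = (890.9/808.6)⁴ = (1.10178)⁴ = 1.474.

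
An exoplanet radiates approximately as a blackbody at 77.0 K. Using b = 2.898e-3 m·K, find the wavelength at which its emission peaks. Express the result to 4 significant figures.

λ_max ≈ 37.64 μm

Wien's displacement law: λ_max = b/T = (2.898×10⁻³ m·K)/(77.0 K) = 3.7636×10⁻⁵ m.
That is 37.64 μm, in the infrared range.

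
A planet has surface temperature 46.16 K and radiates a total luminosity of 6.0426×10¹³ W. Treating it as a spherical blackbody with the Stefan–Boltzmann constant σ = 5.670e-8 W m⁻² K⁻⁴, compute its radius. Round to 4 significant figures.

L = 4πR²σT⁴ ⇒ R = √(L/(4πσT⁴)).
σT⁴ = 0.257422 W/m², so R = √(6.0426×10¹³/(4π×0.257422)) = 4.322×10⁶ m.

R ≈ 4.322×10⁶ m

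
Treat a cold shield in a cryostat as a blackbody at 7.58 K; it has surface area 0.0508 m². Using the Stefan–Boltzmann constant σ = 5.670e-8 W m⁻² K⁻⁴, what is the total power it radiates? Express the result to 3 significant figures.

P ≈ 9.51×10⁻⁶ W

Area A = 0.0508 m².
P = σAT⁴ = 5.670×10⁻⁸ × 0.0508 × (7.58)⁴ = 9.51×10⁻⁶ W.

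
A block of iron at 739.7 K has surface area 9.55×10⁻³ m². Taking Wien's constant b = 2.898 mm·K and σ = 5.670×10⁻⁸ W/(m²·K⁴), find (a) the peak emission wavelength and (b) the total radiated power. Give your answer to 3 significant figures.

λ_max ≈ 3.92 μm; P ≈ 162 W

(a) λ_max = b/T = 2.898×10⁻³/739.7 = 3.918×10⁻⁶ m = 3.92 μm.
Area A = 9.55×10⁻³ m².
(b) P = σAT⁴ = 5.670×10⁻⁸×9.55×10⁻³×(739.7)⁴ = 162 W.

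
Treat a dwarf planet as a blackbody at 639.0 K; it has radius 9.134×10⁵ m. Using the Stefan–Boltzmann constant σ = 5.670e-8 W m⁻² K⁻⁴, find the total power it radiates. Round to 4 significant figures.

P ≈ 9.911×10¹⁶ W

Surface area A = 4πR² = 4π(9.134×10⁵ m)² = 1.04841×10¹³ m².
P = σAT⁴ = 5.670×10⁻⁸ × 1.04841×10¹³ × (639.0)⁴ = 9.911×10¹⁶ W.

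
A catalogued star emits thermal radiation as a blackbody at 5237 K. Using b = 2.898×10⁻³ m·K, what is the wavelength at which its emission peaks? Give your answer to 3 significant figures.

Wien's displacement law: λ_max = b/T = (2.898×10⁻³ m·K)/(5237 K) = 5.534×10⁻⁷ m.
That is 553 nm, in the visible range.

λ_max ≈ 553 nm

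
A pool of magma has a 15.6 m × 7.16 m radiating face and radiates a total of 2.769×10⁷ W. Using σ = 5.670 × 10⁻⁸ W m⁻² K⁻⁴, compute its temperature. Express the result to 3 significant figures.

Area A = 15.6 × 7.16 = 111.696 m².
P = σAT⁴ ⇒ T = (P/(σA))^(1/4) = (2.769×10⁷/(5.670×10⁻⁸×111.696))^(1/4) = 1.45×10³ K.

T ≈ 1.45×10³ K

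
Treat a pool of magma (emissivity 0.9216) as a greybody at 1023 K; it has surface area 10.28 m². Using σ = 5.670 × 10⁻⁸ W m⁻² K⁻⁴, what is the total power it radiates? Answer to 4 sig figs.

P ≈ 5.883×10⁵ W

Area A = 10.28 m².
P = εσAT⁴ = 0.9216 × 5.670×10⁻⁸ × 10.28 × (1023)⁴ = 5.883×10⁵ W.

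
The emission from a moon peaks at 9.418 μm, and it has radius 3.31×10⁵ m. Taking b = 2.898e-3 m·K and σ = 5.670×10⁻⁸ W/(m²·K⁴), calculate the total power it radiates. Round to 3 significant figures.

Wien's law: T = b/λ_max = 2.898×10⁻³/9.418×10⁻⁶ = 307.709 K.
Surface area A = 4πR² = 4π(3.31×10⁵ m)² = 1.37678×10¹² m².
Then P = σAT⁴ = 5.670×10⁻⁸×1.37678×10¹²×(307.709)⁴ = 7.00×10¹⁴ W.

P ≈ 7.00×10¹⁴ W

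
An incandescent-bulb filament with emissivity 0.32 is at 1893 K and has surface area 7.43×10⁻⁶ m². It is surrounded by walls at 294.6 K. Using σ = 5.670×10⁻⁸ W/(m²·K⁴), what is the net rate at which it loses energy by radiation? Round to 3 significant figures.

Net loss ≈ 1.73 W

Area A = 7.43×10⁻⁶ m².
Net radiated power P_net = εσA(T⁴ − T₀⁴) = 0.32×5.670×10⁻⁸×7.43×10⁻⁶×(1893⁴ − 294.6⁴).
T⁴ − T₀⁴ = 1.28411×10¹³ − 7.53236×10⁹ = 1.28336×10¹³ K⁴, so P_net = 1.73 W.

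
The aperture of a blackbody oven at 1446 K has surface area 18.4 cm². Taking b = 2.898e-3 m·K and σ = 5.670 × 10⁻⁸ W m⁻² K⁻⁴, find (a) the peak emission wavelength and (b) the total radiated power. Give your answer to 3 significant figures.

(a) λ_max = b/T = 2.898×10⁻³/1446 = 2.004×10⁻⁶ m = 2.00 μm.
Area A = 18.4 cm² = 1.84×10⁻³ m².
(b) P = σAT⁴ = 5.670×10⁻⁸×1.84×10⁻³×(1446)⁴ = 456 W.

λ_max ≈ 2.00 μm; P ≈ 456 W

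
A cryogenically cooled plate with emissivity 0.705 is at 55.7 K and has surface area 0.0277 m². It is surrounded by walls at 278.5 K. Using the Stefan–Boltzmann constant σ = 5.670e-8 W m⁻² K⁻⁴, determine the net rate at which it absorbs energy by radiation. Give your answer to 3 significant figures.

Net gain ≈ 6.65 W

Area A = 0.0277 m².
Net radiated power P_net = εσA(T⁴ − T₀⁴) = 0.705×5.670×10⁻⁸×0.0277×(55.7⁴ − 278.5⁴).
T⁴ − T₀⁴ = 9.62544×10⁶ − 6.01590×10⁹ = -6.00627×10⁹ K⁴, so P_net = -6.65 W — negative, meaning a net gain of 6.65 W.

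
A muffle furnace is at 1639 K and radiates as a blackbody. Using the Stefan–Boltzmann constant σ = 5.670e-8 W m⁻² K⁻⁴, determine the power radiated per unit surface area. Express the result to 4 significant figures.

I ≈ 4.092×10⁵ W/m²

Stefan–Boltzmann: I = σT⁴ = 5.670×10⁻⁸ × (1639)⁴ = 4.092×10⁵ W/m².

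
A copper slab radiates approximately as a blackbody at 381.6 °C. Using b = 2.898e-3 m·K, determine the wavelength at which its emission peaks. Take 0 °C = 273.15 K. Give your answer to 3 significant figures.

T = 381.6 °C + 273.15 = 654.75 K.
Wien's displacement law: λ_max = b/T = (2.898×10⁻³ m·K)/(654.75 K) = 4.426×10⁻⁶ m.
That is 4.43 μm, in the infrared range.

λ_max ≈ 4.43 μm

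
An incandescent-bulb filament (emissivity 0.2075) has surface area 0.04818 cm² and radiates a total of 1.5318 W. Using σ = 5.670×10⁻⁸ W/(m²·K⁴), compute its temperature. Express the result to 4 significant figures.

T ≈ 2280 K

Area A = 0.04818 cm² = 4.818×10⁻⁶ m².
P = εσAT⁴ ⇒ T = (P/(εσA))^(1/4) = (1.5318/(0.2075×5.670×10⁻⁸×4.818×10⁻⁶))^(1/4) = 2280 K.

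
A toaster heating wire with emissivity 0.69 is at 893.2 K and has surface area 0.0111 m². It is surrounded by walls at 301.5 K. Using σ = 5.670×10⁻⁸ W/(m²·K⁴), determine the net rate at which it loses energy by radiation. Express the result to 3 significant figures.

Net loss ≈ 273 W

Area A = 0.0111 m².
Net radiated power P_net = εσA(T⁴ − T₀⁴) = 0.69×5.670×10⁻⁸×0.0111×(893.2⁴ − 301.5⁴).
T⁴ − T₀⁴ = 6.36495×10¹¹ − 8.26322×10⁹ = 6.28232×10¹¹ K⁴, so P_net = 273 W.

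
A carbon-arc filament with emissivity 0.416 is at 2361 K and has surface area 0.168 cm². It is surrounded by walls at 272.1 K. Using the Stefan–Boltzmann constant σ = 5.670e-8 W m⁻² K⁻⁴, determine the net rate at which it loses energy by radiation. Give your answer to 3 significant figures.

Net loss ≈ 12.3 W

Area A = 0.168 cm² = 1.68×10⁻⁵ m².
Net radiated power P_net = εσA(T⁴ − T₀⁴) = 0.416×5.670×10⁻⁸×1.68×10⁻⁵×(2361⁴ − 272.1⁴).
T⁴ − T₀⁴ = 3.10731×10¹³ − 5.48169×10⁹ = 3.10676×10¹³ K⁴, so P_net = 12.3 W.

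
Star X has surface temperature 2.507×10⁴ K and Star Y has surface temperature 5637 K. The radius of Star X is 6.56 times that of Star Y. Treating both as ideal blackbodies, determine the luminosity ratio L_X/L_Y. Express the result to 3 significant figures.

L ∝ R²T⁴, so L_X/L_Y = (R_X/R_Y)²(T_X/T_Y)⁴ = (6.56)² × (2.507×10⁴/5637)⁴ = 43.0336 × 391.224 = 1.68×10⁴.

L_X/L_Y ≈ 1.68×10⁴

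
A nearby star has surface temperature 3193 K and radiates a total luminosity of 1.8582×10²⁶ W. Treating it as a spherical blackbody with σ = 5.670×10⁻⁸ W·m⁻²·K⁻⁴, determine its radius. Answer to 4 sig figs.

L = 4πR²σT⁴ ⇒ R = √(L/(4πσT⁴)).
σT⁴ = 5.89357×10⁶ W/m², so R = √(1.8582×10²⁶/(4π×5.89357×10⁶)) = 1.584×10⁹ m.

R ≈ 1.584×10⁹ m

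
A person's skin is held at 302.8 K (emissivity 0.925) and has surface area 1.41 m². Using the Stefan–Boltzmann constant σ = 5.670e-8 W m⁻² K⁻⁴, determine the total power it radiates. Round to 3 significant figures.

P ≈ 622 W

Area A = 1.41 m².
P = εσAT⁴ = 0.925 × 5.670×10⁻⁸ × 1.41 × (302.8)⁴ = 622 W.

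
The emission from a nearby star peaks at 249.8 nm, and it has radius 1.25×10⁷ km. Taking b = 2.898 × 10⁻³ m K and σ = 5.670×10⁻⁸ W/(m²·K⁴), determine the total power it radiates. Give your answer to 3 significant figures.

Wien's law: T = b/λ_max = 2.898×10⁻³/2.498×10⁻⁷ = 11601.3 K.
Surface area A = 4πR² = 4π(1.25×10¹⁰ m)² = 1.96350×10²¹ m².
Then P = σAT⁴ = 5.670×10⁻⁸×1.96350×10²¹×(11601.3)⁴ = 2.02×10³⁰ W.

P ≈ 2.02×10³⁰ W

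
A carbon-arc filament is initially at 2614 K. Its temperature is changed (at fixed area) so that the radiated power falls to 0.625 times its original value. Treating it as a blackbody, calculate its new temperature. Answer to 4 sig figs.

T₂ ≈ 2324 K

P ∝ T⁴, so T₂/T₁ = (P₂/P₁)^(1/4) = (0.625)^(1/4) = 0.889140.
T₂ = 2614 × 0.889140 = 2324 K.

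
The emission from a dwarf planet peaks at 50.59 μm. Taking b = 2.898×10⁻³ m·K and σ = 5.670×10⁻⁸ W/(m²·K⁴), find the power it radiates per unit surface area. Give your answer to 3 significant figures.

I ≈ 0.611 W/m²

Wien's law: T = b/λ_max = 2.898×10⁻³/5.059×10⁻⁵ = 57.2840 K.
Then I = σT⁴ = 5.670×10⁻⁸×(57.2840)⁴ = 0.611 W/m².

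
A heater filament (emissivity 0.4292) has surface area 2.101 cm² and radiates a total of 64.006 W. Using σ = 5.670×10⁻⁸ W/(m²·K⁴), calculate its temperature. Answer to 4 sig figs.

T ≈ 1881 K

Area A = 2.101 cm² = 2.101×10⁻⁴ m².
P = εσAT⁴ ⇒ T = (P/(εσA))^(1/4) = (64.006/(0.4292×5.670×10⁻⁸×2.101×10⁻⁴))^(1/4) = 1881 K.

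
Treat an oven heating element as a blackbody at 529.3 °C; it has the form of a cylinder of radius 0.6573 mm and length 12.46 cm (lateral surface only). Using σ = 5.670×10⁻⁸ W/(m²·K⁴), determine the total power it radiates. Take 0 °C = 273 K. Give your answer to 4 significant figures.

T = 529.3 °C + 273 = 802.3 K.
Lateral area A = 2πrL = 2π×6.573×10⁻⁴×0.1246 = 5.14590×10⁻⁴ m².
P = σAT⁴ = 5.670×10⁻⁸ × 5.14590×10⁻⁴ × (802.3)⁴ = 12.09 W.

P ≈ 12.09 W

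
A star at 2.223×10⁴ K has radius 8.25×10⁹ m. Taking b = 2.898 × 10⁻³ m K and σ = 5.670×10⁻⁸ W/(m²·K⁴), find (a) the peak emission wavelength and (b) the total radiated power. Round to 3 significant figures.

(a) λ_max = b/T = 2.898×10⁻³/2.223×10⁴ = 1.304×10⁻⁷ m = 130 nm.
Surface area A = 4πR² = 4π(8.25×10⁹ m)² = 8.55299×10²⁰ m².
(b) P = σAT⁴ = 5.670×10⁻⁸×8.55299×10²⁰×(2.223×10⁴)⁴ = 1.18×10³¹ W.

λ_max ≈ 130 nm; P ≈ 1.18×10³¹ W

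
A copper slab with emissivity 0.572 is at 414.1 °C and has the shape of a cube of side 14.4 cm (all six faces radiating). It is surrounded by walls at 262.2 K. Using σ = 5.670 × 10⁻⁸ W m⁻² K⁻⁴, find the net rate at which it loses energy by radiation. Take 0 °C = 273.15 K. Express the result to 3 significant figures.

T = 414.1 °C + 273.15 = 687.25 K.
Area A = 6s² = 6×(0.144 m)² = 0.124416 m².
Net radiated power P_net = εσA(T⁴ − T₀⁴) = 0.572×5.670×10⁻⁸×0.124416×(687.25⁴ − 262.2⁴).
T⁴ − T₀⁴ = 2.23079×10¹¹ − 4.72640×10⁹ = 2.18353×10¹¹ K⁴, so P_net = 881 W.

Net loss ≈ 881 W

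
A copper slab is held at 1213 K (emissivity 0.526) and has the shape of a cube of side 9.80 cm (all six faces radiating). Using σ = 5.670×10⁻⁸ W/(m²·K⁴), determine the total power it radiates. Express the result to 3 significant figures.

Area A = 6s² = 6×(0.0980 m)² = 0.057624 m².
P = εσAT⁴ = 0.526 × 5.670×10⁻⁸ × 0.057624 × (1213)⁴ = 3.72×10³ W.

P ≈ 3.72×10³ W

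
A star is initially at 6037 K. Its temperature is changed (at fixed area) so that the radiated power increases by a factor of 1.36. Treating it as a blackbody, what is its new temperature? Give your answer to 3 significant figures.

T₂ ≈ 6.52×10³ K

P ∝ T⁴, so T₂/T₁ = (P₂/P₁)^(1/4) = (1.36)^(1/4) = 1.07990.
T₂ = 6037 × 1.07990 = 6.52×10³ K.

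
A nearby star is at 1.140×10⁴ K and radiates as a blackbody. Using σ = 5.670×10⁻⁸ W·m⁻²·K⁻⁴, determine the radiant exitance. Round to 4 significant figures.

Stefan–Boltzmann: I = σT⁴ = 5.670×10⁻⁸ × (1.140×10⁴)⁴ = 9.576×10⁸ W/m².

I ≈ 9.576×10⁸ W/m²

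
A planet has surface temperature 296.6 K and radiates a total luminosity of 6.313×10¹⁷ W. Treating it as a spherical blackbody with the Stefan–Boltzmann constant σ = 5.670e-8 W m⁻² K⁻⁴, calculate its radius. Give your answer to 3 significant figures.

L = 4πR²σT⁴ ⇒ R = √(L/(4πσT⁴)).
σT⁴ = 438.801 W/m², so R = √(6.313×10¹⁷/(4π×438.801)) = 1.07×10⁷ m.

R ≈ 1.07×10⁷ m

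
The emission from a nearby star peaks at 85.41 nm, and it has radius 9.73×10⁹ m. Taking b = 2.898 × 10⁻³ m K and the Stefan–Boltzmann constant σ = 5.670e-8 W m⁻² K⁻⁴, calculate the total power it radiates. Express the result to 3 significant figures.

P ≈ 8.94×10³¹ W

Wien's law: T = b/λ_max = 2.898×10⁻³/8.541×10⁻⁸ = 33930.5 K.
Surface area A = 4πR² = 4π(9.73×10⁹ m)² = 1.18969×10²¹ m².
Then P = σAT⁴ = 5.670×10⁻⁸×1.18969×10²¹×(33930.5)⁴ = 8.94×10³¹ W.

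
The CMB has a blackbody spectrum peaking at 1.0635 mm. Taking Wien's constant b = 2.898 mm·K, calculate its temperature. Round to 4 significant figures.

T ≈ 2.725 K

Wien's law gives T = b/λ_max = (2.898×10⁻³ m·K)/(1.0635×10⁻³ m) = 2.725 K.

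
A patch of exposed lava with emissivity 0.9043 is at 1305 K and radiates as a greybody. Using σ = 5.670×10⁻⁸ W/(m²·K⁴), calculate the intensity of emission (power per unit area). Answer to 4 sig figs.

I ≈ 1.487×10⁵ W/m²

Stefan–Boltzmann: I = εσT⁴ = 0.9043 × 5.670×10⁻⁸ × (1305)⁴ = 1.487×10⁵ W/m².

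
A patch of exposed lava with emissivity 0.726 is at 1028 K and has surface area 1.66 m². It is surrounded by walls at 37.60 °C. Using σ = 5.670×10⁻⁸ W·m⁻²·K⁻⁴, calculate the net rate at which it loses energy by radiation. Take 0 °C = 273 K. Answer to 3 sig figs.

Surroundings: T = 37.60 °C + 273 = 310.60 K.
Area A = 1.66 m².
Net radiated power P_net = εσA(T⁴ − T₀⁴) = 0.726×5.670×10⁻⁸×1.66×(1028⁴ − 310.60⁴).
T⁴ − T₀⁴ = 1.11679×10¹² − 9.30692×10⁹ = 1.10748×10¹² K⁴, so P_net = 7.57×10⁴ W.

Net loss ≈ 7.57×10⁴ W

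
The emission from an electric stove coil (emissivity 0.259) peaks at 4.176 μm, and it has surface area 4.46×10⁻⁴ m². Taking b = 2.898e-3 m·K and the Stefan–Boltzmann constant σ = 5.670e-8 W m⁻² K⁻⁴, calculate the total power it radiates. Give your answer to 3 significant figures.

P ≈ 1.52 W

Wien's law: T = b/λ_max = 2.898×10⁻³/4.176×10⁻⁶ = 693.966 K.
Area A = 4.46×10⁻⁴ m².
Then P = εσAT⁴ = 0.259×5.670×10⁻⁸×4.46×10⁻⁴×(693.966)⁴ = 1.52 W.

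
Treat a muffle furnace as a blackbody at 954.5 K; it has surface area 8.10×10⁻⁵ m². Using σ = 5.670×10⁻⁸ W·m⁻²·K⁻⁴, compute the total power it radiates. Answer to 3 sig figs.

Area A = 8.10×10⁻⁵ m².
P = σAT⁴ = 5.670×10⁻⁸ × 8.10×10⁻⁵ × (954.5)⁴ = 3.81 W.

P ≈ 3.81 W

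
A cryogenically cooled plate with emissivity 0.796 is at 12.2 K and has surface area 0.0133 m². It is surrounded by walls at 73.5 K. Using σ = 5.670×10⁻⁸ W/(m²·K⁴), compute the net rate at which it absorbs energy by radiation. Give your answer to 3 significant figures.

Area A = 0.0133 m².
Net radiated power P_net = εσA(T⁴ − T₀⁴) = 0.796×5.670×10⁻⁸×0.0133×(12.2⁴ − 73.5⁴).
T⁴ − T₀⁴ = 22153.3 − 2.91843×10⁷ = -2.91621×10⁷ K⁴, so P_net = -0.0175 W — negative, meaning a net gain of 0.0175 W.

Net gain ≈ 0.0175 W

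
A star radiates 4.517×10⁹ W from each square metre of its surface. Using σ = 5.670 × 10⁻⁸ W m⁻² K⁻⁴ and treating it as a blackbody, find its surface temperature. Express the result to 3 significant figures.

I = σT⁴, so T = (I/σ)^(1/4) = (4.517×10⁹/(5.670×10⁻⁸))^(1/4) = 1.68×10⁴ K.

T ≈ 1.68×10⁴ K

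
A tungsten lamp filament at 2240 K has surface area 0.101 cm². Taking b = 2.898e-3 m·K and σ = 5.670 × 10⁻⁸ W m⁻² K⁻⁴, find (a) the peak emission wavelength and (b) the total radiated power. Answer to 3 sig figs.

λ_max ≈ 1.29 μm; P ≈ 14.4 W

(a) λ_max = b/T = 2.898×10⁻³/2240 = 1.294×10⁻⁶ m = 1.29 μm.
Area A = 0.101 cm² = 1.01×10⁻⁵ m².
(b) P = σAT⁴ = 5.670×10⁻⁸×1.01×10⁻⁵×(2240)⁴ = 14.4 W.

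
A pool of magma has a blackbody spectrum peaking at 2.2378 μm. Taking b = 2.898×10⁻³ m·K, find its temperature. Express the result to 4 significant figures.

T ≈ 1295 K

Wien's law gives T = b/λ_max = (2.898×10⁻³ m·K)/(2.2378×10⁻⁶ m) = 1295 K.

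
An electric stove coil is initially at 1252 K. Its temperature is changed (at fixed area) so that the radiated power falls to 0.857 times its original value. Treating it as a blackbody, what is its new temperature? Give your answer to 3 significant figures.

T₂ ≈ 1.20×10³ K

P ∝ T⁴, so T₂/T₁ = (P₂/P₁)^(1/4) = (0.857)^(1/4) = 0.962155.
T₂ = 1252 × 0.962155 = 1.20×10³ K.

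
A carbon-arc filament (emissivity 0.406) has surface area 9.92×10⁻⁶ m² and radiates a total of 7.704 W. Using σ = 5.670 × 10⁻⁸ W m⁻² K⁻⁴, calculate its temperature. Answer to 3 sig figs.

T ≈ 2.41×10³ K

Area A = 9.92×10⁻⁶ m².
P = εσAT⁴ ⇒ T = (P/(εσA))^(1/4) = (7.704/(0.406×5.670×10⁻⁸×9.92×10⁻⁶))^(1/4) = 2.41×10³ K.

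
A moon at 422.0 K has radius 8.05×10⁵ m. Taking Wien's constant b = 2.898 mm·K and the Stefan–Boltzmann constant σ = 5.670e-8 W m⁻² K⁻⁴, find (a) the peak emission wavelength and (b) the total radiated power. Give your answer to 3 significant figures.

(a) λ_max = b/T = 2.898×10⁻³/422.0 = 6.867×10⁻⁶ m = 6.87 μm.
Surface area A = 4πR² = 4π(8.05×10⁵ m)² = 8.14332×10¹² m².
(b) P = σAT⁴ = 5.670×10⁻⁸×8.14332×10¹²×(422.0)⁴ = 1.46×10¹⁶ W.

λ_max ≈ 6.87 μm; P ≈ 1.46×10¹⁶ W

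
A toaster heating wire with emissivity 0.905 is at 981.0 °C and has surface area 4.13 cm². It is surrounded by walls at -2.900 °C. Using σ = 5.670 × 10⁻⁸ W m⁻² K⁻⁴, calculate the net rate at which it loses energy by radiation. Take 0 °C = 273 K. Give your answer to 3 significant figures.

Net loss ≈ 52.3 W

T = 981.0 °C + 273 = 1254.0 K.
Surroundings: T = -2.900 °C + 273 = 270.100 K.
Area A = 4.13 cm² = 4.13×10⁻⁴ m².
Net radiated power P_net = εσA(T⁴ − T₀⁴) = 0.905×5.670×10⁻⁸×4.13×10⁻⁴×(1254.0⁴ − 270.100⁴).
T⁴ − T₀⁴ = 2.47281×10¹² − 5.32229×10⁹ = 2.46749×10¹² K⁴, so P_net = 52.3 W.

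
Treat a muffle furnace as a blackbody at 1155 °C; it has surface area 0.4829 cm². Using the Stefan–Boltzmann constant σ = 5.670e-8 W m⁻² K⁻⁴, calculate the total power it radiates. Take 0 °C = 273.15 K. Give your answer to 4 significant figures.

T = 1155 °C + 273.15 = 1428.15 K.
Area A = 0.4829 cm² = 4.829×10⁻⁵ m².
P = σAT⁴ = 5.670×10⁻⁸ × 4.829×10⁻⁵ × (1428.15)⁴ = 11.39 W.

P ≈ 11.39 W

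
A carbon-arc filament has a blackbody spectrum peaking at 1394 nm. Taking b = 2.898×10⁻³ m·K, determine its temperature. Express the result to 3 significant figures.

T ≈ 2.08×10³ K

Wien's law gives T = b/λ_max = (2.898×10⁻³ m·K)/(1.394×10⁻⁶ m) = 2.08×10³ K.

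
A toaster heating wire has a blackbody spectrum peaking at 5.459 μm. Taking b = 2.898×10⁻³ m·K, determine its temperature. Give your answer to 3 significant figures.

T ≈ 531 K

Wien's law gives T = b/λ_max = (2.898×10⁻³ m·K)/(5.459×10⁻⁶ m) = 531 K.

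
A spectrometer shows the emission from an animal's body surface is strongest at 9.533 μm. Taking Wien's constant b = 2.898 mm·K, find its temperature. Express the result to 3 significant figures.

Wien's law gives T = b/λ_max = (2.898×10⁻³ m·K)/(9.533×10⁻⁶ m) = 304 K.

T ≈ 304 K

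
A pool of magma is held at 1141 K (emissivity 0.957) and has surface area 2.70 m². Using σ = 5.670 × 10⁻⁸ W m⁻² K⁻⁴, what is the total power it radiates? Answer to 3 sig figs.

P ≈ 2.48×10⁵ W

Area A = 2.70 m².
P = εσAT⁴ = 0.957 × 5.670×10⁻⁸ × 2.70 × (1141)⁴ = 2.48×10⁵ W.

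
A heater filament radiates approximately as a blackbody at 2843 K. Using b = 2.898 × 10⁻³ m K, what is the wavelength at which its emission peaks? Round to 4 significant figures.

Wien's displacement law: λ_max = b/T = (2.898×10⁻³ m·K)/(2843 K) = 1.0193×10⁻⁶ m.
That is 1.019 μm, in the infrared range.

λ_max ≈ 1.019 μm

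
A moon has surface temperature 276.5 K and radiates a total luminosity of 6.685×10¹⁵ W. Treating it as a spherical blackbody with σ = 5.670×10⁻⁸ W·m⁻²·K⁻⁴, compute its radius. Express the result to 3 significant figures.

L = 4πR²σT⁴ ⇒ R = √(L/(4πσT⁴)).
σT⁴ = 331.408 W/m², so R = √(6.685×10¹⁵/(4π×331.408)) = 1.27×10⁶ m.

R ≈ 1.27×10⁶ m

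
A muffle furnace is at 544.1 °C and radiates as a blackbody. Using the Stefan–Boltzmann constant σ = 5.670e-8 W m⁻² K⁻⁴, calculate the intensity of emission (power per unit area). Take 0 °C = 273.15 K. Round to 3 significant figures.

T = 544.1 °C + 273.15 = 817.25 K.
Stefan–Boltzmann: I = σT⁴ = 5.670×10⁻⁸ × (817.25)⁴ = 2.53×10⁴ W/m².

I ≈ 2.53×10⁴ W/m²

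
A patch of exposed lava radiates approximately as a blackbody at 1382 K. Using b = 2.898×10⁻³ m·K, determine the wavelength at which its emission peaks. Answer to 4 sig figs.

Wien's displacement law: λ_max = b/T = (2.898×10⁻³ m·K)/(1382 K) = 2.0970×10⁻⁶ m.
That is 2097 nm, in the infrared range.

λ_max ≈ 2097 nm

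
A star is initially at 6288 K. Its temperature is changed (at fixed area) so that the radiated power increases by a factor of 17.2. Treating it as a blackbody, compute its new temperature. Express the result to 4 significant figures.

P ∝ T⁴, so T₂/T₁ = (P₂/P₁)^(1/4) = (17.2)^(1/4) = 2.03649.
T₂ = 6288 × 2.03649 = 1.281×10⁴ K.

T₂ ≈ 1.281×10⁴ K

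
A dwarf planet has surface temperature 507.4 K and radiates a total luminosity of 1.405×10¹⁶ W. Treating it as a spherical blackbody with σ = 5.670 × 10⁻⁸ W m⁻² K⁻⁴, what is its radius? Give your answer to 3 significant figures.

L = 4πR²σT⁴ ⇒ R = √(L/(4πσT⁴)).
σT⁴ = 3758.24 W/m², so R = √(1.405×10¹⁶/(4π×3758.24)) = 5.45×10⁵ m.

R ≈ 5.45×10⁵ m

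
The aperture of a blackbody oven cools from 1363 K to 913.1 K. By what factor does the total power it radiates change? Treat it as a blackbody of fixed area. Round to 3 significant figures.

P ∝ T⁴, so P₂/P₁ = (T₂/T₁)⁴ = (913.1/1363)⁴ = (0.669919)⁴ = 0.201.

P₂/P₁ ≈ 0.201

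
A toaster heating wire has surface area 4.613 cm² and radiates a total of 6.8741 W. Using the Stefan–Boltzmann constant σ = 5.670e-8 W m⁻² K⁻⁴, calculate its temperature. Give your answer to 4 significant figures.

T ≈ 716.0 K

Area A = 4.613 cm² = 4.613×10⁻⁴ m².
P = σAT⁴ ⇒ T = (P/(σA))^(1/4) = (6.8741/(5.670×10⁻⁸×4.613×10⁻⁴))^(1/4) = 716.0 K.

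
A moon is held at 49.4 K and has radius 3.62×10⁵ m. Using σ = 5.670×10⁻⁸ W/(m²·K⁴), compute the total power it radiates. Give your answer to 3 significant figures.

P ≈ 5.56×10¹¹ W

Surface area A = 4πR² = 4π(3.62×10⁵ m)² = 1.64675×10¹² m².
P = σAT⁴ = 5.670×10⁻⁸ × 1.64675×10¹² × (49.4)⁴ = 5.56×10¹¹ W.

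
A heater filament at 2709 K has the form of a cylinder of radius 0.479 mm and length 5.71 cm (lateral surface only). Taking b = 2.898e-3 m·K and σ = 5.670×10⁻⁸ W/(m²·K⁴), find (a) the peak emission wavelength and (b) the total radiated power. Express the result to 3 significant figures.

(a) λ_max = b/T = 2.898×10⁻³/2709 = 1.070×10⁻⁶ m = 1.07 μm.
Lateral area A = 2πrL = 2π×4.79×10⁻⁴×0.0571 = 1.71851×10⁻⁴ m².
(b) P = σAT⁴ = 5.670×10⁻⁸×1.71851×10⁻⁴×(2709)⁴ = 525 W.

λ_max ≈ 1.07 μm; P ≈ 525 W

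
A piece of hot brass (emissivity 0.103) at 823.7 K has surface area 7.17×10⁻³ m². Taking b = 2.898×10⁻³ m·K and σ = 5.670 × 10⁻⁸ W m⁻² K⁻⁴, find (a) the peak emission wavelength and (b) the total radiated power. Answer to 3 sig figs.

λ_max ≈ 3.52 μm; P ≈ 19.3 W

(a) λ_max = b/T = 2.898×10⁻³/823.7 = 3.518×10⁻⁶ m = 3.52 μm.
Area A = 7.17×10⁻³ m².
(b) P = εσAT⁴ = 0.103×5.670×10⁻⁸×7.17×10⁻³×(823.7)⁴ = 19.3 W.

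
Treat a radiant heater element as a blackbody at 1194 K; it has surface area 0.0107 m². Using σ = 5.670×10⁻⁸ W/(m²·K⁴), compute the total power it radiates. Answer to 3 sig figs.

P ≈ 1.23×10³ W

Area A = 0.0107 m².
P = σAT⁴ = 5.670×10⁻⁸ × 0.0107 × (1194)⁴ = 1.23×10³ W.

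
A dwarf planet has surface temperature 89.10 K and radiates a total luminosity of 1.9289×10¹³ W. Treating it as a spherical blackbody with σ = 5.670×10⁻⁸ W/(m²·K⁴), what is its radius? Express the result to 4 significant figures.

R ≈ 6.554×10⁵ m

L = 4πR²σT⁴ ⇒ R = √(L/(4πσT⁴)).
σT⁴ = 3.57350 W/m², so R = √(1.9289×10¹³/(4π×3.57350)) = 6.554×10⁵ m.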